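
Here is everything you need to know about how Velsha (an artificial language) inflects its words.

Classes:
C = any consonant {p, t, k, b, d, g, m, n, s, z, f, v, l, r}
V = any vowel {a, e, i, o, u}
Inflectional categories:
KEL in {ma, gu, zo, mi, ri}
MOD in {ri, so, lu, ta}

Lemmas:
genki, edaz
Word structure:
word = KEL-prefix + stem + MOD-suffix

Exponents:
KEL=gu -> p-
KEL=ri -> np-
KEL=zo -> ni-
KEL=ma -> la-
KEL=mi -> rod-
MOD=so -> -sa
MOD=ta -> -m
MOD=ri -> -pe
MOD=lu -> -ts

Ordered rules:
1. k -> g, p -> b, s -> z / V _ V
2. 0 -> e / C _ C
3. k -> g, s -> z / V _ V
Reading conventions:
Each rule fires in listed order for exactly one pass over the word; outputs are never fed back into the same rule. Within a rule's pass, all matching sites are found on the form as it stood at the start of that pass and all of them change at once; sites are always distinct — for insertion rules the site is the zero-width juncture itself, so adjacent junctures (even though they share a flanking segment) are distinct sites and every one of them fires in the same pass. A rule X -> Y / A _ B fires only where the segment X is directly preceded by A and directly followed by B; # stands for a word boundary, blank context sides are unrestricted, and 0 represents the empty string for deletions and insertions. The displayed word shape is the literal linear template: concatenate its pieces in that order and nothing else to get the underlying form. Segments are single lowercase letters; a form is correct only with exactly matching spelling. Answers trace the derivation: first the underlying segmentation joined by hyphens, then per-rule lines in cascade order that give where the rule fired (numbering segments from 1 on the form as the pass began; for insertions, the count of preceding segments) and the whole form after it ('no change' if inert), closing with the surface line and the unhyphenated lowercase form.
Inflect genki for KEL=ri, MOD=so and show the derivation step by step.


underlying: np-genki-sa
1. k -> g, p -> b, s -> z / V _ V: fires at position(s) 8: npgenkiza
2. 0 -> e / C _ C: inserts after position(s) 1, 2, 5: nepegenekiza
3. k -> g, s -> z / V _ V: fires at position(s) 9: nepegenegiza
surface: nepegenegiza


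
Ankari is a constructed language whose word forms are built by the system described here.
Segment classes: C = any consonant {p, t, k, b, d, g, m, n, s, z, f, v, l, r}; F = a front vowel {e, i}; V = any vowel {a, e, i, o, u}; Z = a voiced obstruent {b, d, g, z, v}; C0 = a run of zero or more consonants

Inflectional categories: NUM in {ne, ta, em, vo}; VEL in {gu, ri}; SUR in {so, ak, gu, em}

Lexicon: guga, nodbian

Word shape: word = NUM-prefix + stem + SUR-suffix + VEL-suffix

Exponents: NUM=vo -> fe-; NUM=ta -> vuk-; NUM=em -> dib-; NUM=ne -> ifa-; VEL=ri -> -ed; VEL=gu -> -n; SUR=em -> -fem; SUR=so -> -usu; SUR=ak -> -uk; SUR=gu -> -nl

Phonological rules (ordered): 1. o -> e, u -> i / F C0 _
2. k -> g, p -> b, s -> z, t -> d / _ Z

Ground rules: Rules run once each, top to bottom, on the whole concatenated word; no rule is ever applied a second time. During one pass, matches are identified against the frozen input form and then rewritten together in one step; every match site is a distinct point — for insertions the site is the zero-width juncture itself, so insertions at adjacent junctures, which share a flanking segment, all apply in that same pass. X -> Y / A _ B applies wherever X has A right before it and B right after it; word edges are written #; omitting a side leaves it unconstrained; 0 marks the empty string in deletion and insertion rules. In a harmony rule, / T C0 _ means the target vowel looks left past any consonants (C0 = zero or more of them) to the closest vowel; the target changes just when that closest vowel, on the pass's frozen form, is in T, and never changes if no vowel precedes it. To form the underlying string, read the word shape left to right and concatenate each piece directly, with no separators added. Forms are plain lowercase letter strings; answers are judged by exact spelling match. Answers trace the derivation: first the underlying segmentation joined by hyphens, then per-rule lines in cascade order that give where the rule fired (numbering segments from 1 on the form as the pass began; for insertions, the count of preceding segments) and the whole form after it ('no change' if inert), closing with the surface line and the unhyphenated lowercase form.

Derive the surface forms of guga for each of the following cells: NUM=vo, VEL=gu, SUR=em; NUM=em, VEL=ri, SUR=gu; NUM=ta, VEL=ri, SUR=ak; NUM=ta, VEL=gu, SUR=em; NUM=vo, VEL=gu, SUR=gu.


cell NUM=vo, VEL=gu, SUR=em:
underlying: fe-guga-fem-n
1. o -> e, u -> i / F C0 _: fires at position(s) 4: fegigafemn
2. k -> g, p -> b, s -> z, t -> d / _ Z: no change
surface: fegigafemn

cell NUM=em, VEL=ri, SUR=gu:
underlying: dib-guga-nl-ed
1. o -> e, u -> i / F C0 _: fires at position(s) 5: dibgiganled
2. k -> g, p -> b, s -> z, t -> d / _ Z: no change
surface: dibgiganled

cell NUM=ta, VEL=ri, SUR=ak:
underlying: vuk-guga-uk-ed
1. o -> e, u -> i / F C0 _: no change
2. k -> g, p -> b, s -> z, t -> d / _ Z: fires at position(s) 3: vuggugauked
surface: vuggugauked

cell NUM=ta, VEL=gu, SUR=em:
underlying: vuk-guga-fem-n
1. o -> e, u -> i / F C0 _: no change
2. k -> g, p -> b, s -> z, t -> d / _ Z: fires at position(s) 3: vuggugafemn
surface: vuggugafemn

cell NUM=vo, VEL=gu, SUR=gu:
underlying: fe-guga-nl-n
1. o -> e, u -> i / F C0 _: fires at position(s) 4: fegiganln
2. k -> g, p -> b, s -> z, t -> d / _ Z: no change
surface: fegiganln


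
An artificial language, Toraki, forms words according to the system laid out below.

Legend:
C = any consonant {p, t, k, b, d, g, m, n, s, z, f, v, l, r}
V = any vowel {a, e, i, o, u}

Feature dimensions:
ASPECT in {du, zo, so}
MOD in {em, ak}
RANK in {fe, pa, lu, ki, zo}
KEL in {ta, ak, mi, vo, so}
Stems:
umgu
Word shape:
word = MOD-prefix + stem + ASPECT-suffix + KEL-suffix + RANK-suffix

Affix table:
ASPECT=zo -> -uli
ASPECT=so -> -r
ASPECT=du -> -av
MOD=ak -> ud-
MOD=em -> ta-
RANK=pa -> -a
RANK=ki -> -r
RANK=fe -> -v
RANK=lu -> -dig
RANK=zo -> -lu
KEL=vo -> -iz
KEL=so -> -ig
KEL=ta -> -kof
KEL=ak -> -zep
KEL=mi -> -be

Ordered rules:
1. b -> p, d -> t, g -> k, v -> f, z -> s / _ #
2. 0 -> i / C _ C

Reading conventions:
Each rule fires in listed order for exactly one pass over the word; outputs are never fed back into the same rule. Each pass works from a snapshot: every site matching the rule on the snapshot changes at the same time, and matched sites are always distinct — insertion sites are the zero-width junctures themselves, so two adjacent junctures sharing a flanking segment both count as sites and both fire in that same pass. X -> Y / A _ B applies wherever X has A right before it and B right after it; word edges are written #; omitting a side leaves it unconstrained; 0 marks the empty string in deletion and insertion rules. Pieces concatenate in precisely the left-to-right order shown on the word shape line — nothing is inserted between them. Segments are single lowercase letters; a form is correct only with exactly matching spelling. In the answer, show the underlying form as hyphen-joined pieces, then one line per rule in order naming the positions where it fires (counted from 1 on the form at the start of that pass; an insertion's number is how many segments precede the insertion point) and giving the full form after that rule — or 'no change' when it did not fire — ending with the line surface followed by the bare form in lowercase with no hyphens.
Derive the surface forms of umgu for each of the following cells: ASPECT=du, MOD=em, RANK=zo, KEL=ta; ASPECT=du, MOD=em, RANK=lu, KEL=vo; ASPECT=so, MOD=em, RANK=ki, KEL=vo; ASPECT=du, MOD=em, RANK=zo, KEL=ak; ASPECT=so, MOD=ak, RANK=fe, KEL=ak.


cell ASPECT=du, MOD=em, RANK=zo, KEL=ta:
underlying: ta-umgu-av-kof-lu
1. b -> p, d -> t, g -> k, v -> f, z -> s / _ #: no change
2. 0 -> i / C _ C: inserts after position(s) 4, 8, 11: taumiguavikofilu
surface: taumiguavikofilu

cell ASPECT=du, MOD=em, RANK=lu, KEL=vo:
underlying: ta-umgu-av-iz-dig
1. b -> p, d -> t, g -> k, v -> f, z -> s / _ #: fires at position(s) 13: taumguavizdik
2. 0 -> i / C _ C: inserts after position(s) 4, 10: taumiguavizidik
surface: taumiguavizidik

cell ASPECT=so, MOD=em, RANK=ki, KEL=vo:
underlying: ta-umgu-r-iz-r
1. b -> p, d -> t, g -> k, v -> f, z -> s / _ #: no change
2. 0 -> i / C _ C: inserts after position(s) 4, 9: taumigurizir
surface: taumigurizir

cell ASPECT=du, MOD=em, RANK=zo, KEL=ak:
underlying: ta-umgu-av-zep-lu
1. b -> p, d -> t, g -> k, v -> f, z -> s / _ #: no change
2. 0 -> i / C _ C: inserts after position(s) 4, 8, 11: taumiguavizepilu
surface: taumiguavizepilu

cell ASPECT=so, MOD=ak, RANK=fe, KEL=ak:
underlying: ud-umgu-r-zep-v
1. b -> p, d -> t, g -> k, v -> f, z -> s / _ #: fires at position(s) 11: udumgurzepf
2. 0 -> i / C _ C: inserts after position(s) 4, 7, 10: udumigurizepif
surface: udumigurizepif


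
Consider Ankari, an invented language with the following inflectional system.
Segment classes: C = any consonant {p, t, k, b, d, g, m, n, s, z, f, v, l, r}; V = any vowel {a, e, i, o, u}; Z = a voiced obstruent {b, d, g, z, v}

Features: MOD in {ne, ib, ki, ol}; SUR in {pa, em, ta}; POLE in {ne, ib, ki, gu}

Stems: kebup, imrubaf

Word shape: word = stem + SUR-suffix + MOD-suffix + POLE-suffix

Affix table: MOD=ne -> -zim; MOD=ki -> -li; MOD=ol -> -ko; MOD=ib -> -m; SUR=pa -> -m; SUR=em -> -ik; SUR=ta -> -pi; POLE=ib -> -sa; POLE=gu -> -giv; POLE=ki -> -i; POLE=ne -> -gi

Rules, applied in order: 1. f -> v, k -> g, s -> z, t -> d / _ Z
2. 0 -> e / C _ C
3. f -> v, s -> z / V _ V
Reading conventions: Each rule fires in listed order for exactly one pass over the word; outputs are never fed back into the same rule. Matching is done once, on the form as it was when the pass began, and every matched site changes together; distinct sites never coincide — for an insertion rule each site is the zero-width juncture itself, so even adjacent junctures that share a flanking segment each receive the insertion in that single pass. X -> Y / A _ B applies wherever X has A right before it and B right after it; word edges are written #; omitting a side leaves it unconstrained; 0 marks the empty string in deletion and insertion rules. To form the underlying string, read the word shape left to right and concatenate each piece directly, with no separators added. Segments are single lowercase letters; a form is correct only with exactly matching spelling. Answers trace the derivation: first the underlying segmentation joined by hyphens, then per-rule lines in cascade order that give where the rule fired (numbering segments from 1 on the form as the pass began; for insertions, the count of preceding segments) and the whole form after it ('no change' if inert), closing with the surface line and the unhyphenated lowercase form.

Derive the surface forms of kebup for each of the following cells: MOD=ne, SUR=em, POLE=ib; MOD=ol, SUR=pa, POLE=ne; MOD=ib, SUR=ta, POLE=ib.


cell MOD=ne, SUR=em, POLE=ib:
underlying: kebup-ik-zim-sa
1. f -> v, k -> g, s -> z, t -> d / _ Z: fires at position(s) 7: kebupigzimsa
2. 0 -> e / C _ C: inserts after position(s) 7, 10: kebupigezimesa
3. f -> v, s -> z / V _ V: fires at position(s) 13: kebupigezimeza
surface: kebupigezimeza

cell MOD=ol, SUR=pa, POLE=ne:
underlying: kebup-m-ko-gi
1. f -> v, k -> g, s -> z, t -> d / _ Z: no change
2. 0 -> e / C _ C: inserts after position(s) 5, 6: kebupemekogi
3. f -> v, s -> z / V _ V: no change
surface: kebupemekogi

cell MOD=ib, SUR=ta, POLE=ib:
underlying: kebup-pi-m-sa
1. f -> v, k -> g, s -> z, t -> d / _ Z: no change
2. 0 -> e / C _ C: inserts after position(s) 5, 8: kebupepimesa
3. f -> v, s -> z / V _ V: fires at position(s) 11: kebupepimeza
surface: kebupepimeza


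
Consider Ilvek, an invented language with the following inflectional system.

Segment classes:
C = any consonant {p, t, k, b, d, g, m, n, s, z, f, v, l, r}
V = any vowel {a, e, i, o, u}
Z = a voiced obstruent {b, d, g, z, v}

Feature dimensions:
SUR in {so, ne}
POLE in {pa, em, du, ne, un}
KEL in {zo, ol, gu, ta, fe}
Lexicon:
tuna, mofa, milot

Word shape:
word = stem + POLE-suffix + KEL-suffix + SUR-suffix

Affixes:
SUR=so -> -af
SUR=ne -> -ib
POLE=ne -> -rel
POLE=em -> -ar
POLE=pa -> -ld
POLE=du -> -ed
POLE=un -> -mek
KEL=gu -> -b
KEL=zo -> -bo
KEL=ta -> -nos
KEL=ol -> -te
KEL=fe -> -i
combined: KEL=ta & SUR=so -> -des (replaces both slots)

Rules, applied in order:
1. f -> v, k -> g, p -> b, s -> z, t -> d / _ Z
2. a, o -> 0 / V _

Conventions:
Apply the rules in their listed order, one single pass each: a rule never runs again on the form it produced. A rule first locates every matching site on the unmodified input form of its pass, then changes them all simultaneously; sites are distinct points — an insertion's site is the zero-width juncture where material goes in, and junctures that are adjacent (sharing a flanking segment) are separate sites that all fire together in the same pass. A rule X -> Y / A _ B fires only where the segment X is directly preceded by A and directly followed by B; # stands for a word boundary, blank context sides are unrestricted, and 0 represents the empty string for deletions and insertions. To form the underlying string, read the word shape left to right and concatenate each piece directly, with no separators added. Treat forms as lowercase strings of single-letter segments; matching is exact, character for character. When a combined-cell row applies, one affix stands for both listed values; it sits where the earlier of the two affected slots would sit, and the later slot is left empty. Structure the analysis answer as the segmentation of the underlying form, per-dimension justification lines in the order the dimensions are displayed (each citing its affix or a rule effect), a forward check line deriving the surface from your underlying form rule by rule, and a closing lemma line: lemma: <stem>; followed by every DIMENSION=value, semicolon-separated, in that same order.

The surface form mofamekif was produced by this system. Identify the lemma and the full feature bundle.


underlying: mofa-mek-i-af
SUR=so - signalled by the affix -af
POLE=un - signalled by the affix -mek
KEL=fe - signalled by the affix -i
check: mofamekiaf -> mofamekiaf -> mofamekif
lemma: mofa; SUR=so; POLE=un; KEL=fe


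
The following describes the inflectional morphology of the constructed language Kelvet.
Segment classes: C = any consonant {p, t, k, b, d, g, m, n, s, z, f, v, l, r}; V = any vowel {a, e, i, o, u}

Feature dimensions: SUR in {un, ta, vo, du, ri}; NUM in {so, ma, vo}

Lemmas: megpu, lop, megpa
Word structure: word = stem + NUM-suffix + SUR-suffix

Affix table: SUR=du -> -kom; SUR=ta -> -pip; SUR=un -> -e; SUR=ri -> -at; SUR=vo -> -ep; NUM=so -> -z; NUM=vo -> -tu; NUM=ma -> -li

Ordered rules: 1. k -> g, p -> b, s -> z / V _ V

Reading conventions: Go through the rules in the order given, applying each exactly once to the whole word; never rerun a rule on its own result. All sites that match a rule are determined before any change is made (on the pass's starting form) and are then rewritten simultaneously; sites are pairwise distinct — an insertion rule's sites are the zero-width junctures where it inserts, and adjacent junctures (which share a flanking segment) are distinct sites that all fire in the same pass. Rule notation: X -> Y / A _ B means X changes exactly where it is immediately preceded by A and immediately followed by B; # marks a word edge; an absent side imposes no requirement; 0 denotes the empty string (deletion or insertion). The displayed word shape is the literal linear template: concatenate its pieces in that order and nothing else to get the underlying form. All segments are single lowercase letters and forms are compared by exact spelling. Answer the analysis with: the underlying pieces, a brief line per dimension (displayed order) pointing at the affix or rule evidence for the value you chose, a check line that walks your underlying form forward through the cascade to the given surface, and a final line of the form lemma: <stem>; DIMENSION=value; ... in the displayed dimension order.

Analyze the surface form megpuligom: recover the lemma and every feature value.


underlying: megpu-li-kom
SUR=du - signalled by the affix -kom
NUM=ma - signalled by the affix -li
check: megpulikom -> megpuligom
lemma: megpu; SUR=du; NUM=ma


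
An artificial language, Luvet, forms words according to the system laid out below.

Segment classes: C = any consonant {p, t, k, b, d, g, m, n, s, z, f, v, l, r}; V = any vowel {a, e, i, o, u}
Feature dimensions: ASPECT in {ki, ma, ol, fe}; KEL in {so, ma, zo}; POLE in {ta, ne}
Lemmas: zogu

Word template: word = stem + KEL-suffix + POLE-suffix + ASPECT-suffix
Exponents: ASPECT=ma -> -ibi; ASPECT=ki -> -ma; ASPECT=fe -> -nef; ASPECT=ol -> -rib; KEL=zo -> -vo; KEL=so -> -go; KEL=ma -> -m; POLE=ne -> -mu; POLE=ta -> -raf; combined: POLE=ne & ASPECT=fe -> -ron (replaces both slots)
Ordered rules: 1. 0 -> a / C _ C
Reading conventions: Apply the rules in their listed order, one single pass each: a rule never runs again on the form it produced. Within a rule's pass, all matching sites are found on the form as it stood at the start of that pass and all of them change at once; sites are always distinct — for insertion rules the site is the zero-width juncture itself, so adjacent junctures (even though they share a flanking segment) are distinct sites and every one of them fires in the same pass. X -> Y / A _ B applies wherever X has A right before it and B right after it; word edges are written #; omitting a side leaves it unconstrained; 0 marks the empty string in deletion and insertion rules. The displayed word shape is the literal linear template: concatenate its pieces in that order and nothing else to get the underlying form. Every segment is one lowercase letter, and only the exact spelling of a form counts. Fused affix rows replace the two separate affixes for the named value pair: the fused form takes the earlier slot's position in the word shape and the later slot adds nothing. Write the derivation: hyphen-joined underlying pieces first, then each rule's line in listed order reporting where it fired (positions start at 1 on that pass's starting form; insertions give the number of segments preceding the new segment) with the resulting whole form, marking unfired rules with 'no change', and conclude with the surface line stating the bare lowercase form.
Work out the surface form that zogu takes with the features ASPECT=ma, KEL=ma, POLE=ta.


underlying: zogu-m-raf-ibi
1. 0 -> a / C _ C: inserts after position(s) 5: zogumarafibi
surface: zogumarafibi


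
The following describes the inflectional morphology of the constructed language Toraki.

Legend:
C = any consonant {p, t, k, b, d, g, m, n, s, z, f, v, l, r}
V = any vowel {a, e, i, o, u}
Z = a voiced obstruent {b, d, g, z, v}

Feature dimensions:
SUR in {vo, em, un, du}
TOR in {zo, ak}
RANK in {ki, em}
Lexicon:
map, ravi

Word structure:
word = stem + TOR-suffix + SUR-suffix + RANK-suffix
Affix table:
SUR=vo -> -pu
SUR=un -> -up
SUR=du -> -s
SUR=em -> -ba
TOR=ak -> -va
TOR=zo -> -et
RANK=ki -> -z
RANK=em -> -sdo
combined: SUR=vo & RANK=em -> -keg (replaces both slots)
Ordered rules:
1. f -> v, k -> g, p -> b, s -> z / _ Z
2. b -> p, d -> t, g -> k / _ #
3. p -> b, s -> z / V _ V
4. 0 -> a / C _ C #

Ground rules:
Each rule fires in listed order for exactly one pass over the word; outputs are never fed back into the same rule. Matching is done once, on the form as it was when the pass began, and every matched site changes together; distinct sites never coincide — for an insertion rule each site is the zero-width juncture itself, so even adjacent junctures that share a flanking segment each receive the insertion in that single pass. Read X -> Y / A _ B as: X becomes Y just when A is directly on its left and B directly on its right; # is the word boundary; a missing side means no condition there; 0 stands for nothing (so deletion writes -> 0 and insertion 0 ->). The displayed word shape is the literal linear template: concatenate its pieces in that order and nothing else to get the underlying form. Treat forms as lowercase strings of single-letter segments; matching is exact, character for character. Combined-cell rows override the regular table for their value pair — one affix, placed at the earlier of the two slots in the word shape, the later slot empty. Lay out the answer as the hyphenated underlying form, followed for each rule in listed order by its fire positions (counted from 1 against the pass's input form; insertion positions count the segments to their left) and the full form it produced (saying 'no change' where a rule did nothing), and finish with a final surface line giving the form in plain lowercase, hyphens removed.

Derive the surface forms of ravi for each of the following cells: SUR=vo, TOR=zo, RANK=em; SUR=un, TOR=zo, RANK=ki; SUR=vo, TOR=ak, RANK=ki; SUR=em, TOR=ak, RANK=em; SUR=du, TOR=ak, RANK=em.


cell SUR=vo, TOR=zo, RANK=em:
underlying: ravi-et-keg
1. f -> v, k -> g, p -> b, s -> z / _ Z: no change
2. b -> p, d -> t, g -> k / _ #: fires at position(s) 9: ravietkek
3. p -> b, s -> z / V _ V: no change
4. 0 -> a / C _ C #: no change
surface: ravietkek

cell SUR=un, TOR=zo, RANK=ki:
underlying: ravi-et-up-z
1. f -> v, k -> g, p -> b, s -> z / _ Z: fires at position(s) 8: ravietubz
2. b -> p, d -> t, g -> k / _ #: no change
3. p -> b, s -> z / V _ V: no change
4. 0 -> a / C _ C #: inserts after position(s) 8: ravietubaz
surface: ravietubaz

cell SUR=vo, TOR=ak, RANK=ki:
underlying: ravi-va-pu-z
1. f -> v, k -> g, p -> b, s -> z / _ Z: no change
2. b -> p, d -> t, g -> k / _ #: no change
3. p -> b, s -> z / V _ V: fires at position(s) 7: ravivabuz
4. 0 -> a / C _ C #: no change
surface: ravivabuz

cell SUR=em, TOR=ak, RANK=em:
underlying: ravi-va-ba-sdo
1. f -> v, k -> g, p -> b, s -> z / _ Z: fires at position(s) 9: ravivabazdo
2. b -> p, d -> t, g -> k / _ #: no change
3. p -> b, s -> z / V _ V: no change
4. 0 -> a / C _ C #: no change
surface: ravivabazdo

cell SUR=du, TOR=ak, RANK=em:
underlying: ravi-va-s-sdo
1. f -> v, k -> g, p -> b, s -> z / _ Z: fires at position(s) 8: ravivaszdo
2. b -> p, d -> t, g -> k / _ #: no change
3. p -> b, s -> z / V _ V: no change
4. 0 -> a / C _ C #: no change
surface: ravivaszdo


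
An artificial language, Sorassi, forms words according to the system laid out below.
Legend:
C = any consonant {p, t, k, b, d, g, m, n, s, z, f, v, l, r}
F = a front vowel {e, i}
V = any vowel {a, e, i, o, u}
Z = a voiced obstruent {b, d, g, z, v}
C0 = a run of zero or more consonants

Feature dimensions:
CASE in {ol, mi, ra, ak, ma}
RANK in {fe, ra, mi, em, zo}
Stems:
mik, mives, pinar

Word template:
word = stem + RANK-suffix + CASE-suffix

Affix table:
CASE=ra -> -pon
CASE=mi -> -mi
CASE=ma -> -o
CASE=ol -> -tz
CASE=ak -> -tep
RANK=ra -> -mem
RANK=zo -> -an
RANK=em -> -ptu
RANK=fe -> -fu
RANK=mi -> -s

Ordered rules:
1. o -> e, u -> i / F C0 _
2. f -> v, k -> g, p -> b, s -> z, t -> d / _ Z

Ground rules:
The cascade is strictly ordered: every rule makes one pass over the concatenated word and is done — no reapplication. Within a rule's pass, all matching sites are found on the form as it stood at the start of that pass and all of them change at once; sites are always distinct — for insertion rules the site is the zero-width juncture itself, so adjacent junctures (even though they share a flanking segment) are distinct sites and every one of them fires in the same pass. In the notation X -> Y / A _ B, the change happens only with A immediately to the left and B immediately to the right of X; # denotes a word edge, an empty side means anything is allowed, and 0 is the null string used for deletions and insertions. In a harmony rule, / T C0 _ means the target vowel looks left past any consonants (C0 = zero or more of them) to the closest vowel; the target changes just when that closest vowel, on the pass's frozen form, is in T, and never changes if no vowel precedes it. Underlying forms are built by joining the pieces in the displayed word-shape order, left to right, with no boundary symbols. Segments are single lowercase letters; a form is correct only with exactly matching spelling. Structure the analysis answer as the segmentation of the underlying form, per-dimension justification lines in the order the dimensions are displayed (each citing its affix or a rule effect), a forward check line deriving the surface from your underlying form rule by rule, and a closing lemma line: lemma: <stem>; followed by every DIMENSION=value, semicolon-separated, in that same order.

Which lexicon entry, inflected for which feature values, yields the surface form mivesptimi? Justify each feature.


underlying: mives-ptu-mi
CASE=mi - signalled by the affix -mi
RANK=em - signalled by the affix -ptu
check: mivesptumi -> mivesptimi -> mivesptimi
lemma: mives; CASE=mi; RANK=em


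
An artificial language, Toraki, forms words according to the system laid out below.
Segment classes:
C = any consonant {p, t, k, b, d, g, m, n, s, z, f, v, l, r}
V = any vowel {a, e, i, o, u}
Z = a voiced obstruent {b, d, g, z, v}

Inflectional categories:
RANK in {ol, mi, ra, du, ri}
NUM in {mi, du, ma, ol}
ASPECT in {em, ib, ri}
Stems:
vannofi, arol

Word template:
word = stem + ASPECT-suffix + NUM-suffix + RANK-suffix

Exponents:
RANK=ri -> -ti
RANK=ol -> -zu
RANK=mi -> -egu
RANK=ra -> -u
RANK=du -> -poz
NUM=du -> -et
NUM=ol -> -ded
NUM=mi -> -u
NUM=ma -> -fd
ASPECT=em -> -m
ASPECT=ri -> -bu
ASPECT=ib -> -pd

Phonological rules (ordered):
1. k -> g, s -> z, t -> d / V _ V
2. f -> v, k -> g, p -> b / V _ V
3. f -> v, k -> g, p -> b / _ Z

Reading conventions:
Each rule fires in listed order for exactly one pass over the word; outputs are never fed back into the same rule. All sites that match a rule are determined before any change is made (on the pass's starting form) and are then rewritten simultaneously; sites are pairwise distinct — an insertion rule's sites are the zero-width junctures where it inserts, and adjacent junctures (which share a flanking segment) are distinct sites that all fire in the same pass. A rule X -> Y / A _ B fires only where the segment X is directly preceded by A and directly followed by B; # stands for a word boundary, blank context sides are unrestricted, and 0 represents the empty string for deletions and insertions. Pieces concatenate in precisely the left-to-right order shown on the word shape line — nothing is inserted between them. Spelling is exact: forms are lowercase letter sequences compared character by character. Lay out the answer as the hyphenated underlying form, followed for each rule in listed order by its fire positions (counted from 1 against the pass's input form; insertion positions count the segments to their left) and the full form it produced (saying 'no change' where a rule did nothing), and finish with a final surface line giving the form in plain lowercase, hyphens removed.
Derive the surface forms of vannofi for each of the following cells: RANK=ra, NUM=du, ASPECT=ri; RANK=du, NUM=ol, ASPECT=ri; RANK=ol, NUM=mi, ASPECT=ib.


cell RANK=ra, NUM=du, ASPECT=ri:
underlying: vannofi-bu-et-u
1. k -> g, s -> z, t -> d / V _ V: fires at position(s) 11: vannofibuedu
2. f -> v, k -> g, p -> b / V _ V: fires at position(s) 6: vannovibuedu
3. f -> v, k -> g, p -> b / _ Z: no change
surface: vannovibuedu

cell RANK=du, NUM=ol, ASPECT=ri:
underlying: vannofi-bu-ded-poz
1. k -> g, s -> z, t -> d / V _ V: no change
2. f -> v, k -> g, p -> b / V _ V: fires at position(s) 6: vannovibudedpoz
3. f -> v, k -> g, p -> b / _ Z: no change
surface: vannovibudedpoz

cell RANK=ol, NUM=mi, ASPECT=ib:
underlying: vannofi-pd-u-zu
1. k -> g, s -> z, t -> d / V _ V: no change
2. f -> v, k -> g, p -> b / V _ V: fires at position(s) 6: vannovipduzu
3. f -> v, k -> g, p -> b / _ Z: fires at position(s) 8: vannovibduzu
surface: vannovibduzu


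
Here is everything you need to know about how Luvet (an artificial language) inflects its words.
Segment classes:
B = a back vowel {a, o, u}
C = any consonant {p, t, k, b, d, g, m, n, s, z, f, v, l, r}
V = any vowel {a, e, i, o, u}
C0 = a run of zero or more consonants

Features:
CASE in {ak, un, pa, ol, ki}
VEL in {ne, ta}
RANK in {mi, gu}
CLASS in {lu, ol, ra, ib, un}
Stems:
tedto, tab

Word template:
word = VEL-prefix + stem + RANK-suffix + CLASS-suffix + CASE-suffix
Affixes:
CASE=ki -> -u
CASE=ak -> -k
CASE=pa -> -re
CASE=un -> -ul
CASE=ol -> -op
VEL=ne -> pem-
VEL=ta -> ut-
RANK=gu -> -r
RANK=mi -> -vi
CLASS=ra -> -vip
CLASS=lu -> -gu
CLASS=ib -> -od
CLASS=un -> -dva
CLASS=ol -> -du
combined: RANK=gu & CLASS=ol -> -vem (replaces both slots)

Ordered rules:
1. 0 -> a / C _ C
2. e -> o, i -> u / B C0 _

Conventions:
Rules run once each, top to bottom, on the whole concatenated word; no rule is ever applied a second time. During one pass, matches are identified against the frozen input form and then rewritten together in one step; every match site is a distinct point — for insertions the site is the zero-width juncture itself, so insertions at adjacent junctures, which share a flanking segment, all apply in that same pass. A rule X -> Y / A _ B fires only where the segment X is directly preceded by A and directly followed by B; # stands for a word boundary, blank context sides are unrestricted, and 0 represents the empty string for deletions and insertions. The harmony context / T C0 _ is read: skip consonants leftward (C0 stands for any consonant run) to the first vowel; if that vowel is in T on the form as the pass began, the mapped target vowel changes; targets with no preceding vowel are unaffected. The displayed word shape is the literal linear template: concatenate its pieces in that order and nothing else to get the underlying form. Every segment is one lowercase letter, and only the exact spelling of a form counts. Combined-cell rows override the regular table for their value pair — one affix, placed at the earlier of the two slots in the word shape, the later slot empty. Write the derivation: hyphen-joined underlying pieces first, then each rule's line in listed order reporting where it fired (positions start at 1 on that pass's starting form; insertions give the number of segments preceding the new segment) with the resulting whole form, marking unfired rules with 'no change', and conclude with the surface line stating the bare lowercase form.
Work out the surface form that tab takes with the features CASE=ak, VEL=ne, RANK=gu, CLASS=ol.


underlying: pem-tab-vem-k
1. 0 -> a / C _ C: inserts after position(s) 3, 6, 9: pematabavemak
2. e -> o, i -> u / B C0 _: fires at position(s) 10: pematabavomak
surface: pematabavomak


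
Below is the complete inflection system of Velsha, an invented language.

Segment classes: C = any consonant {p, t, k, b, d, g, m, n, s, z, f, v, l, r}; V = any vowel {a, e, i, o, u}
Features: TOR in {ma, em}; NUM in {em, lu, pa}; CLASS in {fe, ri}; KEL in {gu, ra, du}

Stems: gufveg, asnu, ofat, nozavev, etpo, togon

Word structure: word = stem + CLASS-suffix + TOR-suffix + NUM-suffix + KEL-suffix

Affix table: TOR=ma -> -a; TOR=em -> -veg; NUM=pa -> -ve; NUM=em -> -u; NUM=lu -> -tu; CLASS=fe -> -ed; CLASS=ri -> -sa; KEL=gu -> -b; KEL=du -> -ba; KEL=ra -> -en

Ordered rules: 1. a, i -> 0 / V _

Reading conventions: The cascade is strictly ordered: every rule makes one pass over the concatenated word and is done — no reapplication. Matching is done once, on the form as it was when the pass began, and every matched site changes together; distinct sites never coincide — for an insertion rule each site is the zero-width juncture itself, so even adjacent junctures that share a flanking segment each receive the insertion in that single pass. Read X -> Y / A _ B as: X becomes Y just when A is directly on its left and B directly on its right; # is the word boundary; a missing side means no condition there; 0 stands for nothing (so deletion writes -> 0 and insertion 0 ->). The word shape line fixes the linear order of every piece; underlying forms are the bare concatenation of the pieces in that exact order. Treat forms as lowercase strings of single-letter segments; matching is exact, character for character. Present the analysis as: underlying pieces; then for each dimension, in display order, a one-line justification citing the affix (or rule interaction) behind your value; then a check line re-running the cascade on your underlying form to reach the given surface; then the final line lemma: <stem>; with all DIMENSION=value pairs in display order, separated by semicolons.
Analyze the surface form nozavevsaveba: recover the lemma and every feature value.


underlying: nozavev-sa-a-ve-ba
TOR=ma - signalled by the affix -a
NUM=pa - signalled by the affix -ve
CLASS=ri - signalled by the affix -sa
KEL=du - signalled by the affix -ba
check: nozavevsaaveba -> nozavevsaveba
lemma: nozavev; TOR=ma; NUM=pa; CLASS=ri; KEL=du


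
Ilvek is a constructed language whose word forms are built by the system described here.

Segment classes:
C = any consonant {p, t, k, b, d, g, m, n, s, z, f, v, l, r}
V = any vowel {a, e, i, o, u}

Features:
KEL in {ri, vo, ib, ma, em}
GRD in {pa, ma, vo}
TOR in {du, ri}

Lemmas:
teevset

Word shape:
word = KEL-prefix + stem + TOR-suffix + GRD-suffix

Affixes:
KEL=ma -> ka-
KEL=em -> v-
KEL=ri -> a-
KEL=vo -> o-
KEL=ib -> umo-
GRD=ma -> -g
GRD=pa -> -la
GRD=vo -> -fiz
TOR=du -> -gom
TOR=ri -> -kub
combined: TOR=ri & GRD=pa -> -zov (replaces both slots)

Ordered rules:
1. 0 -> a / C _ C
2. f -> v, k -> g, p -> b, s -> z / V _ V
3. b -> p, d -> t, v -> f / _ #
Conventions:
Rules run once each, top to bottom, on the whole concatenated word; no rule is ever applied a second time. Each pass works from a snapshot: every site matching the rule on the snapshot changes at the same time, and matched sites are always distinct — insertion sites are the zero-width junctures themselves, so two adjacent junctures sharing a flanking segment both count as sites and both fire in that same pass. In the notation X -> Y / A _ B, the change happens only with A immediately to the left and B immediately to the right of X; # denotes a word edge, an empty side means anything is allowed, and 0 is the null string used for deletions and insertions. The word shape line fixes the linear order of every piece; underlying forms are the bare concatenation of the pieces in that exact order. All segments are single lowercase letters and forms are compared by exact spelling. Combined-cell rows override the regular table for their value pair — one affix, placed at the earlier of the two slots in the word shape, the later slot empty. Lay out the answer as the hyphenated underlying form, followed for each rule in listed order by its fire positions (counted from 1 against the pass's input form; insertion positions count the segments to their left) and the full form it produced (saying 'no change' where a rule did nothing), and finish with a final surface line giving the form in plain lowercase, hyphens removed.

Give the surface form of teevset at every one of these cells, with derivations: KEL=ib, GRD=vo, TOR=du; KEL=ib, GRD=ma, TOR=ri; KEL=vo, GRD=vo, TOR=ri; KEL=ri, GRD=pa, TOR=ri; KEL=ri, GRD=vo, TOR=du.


cell KEL=ib, GRD=vo, TOR=du:
underlying: umo-teevset-gom-fiz
1. 0 -> a / C _ C: inserts after position(s) 7, 10, 13: umoteevasetagomafiz
2. f -> v, k -> g, p -> b, s -> z / V _ V: fires at position(s) 9, 17: umoteevazetagomaviz
3. b -> p, d -> t, v -> f / _ #: no change
surface: umoteevazetagomaviz

cell KEL=ib, GRD=ma, TOR=ri:
underlying: umo-teevset-kub-g
1. 0 -> a / C _ C: inserts after position(s) 7, 10, 13: umoteevasetakubag
2. f -> v, k -> g, p -> b, s -> z / V _ V: fires at position(s) 9, 13: umoteevazetagubag
3. b -> p, d -> t, v -> f / _ #: no change
surface: umoteevazetagubag

cell KEL=vo, GRD=vo, TOR=ri:
underlying: o-teevset-kub-fiz
1. 0 -> a / C _ C: inserts after position(s) 5, 8, 11: oteevasetakubafiz
2. f -> v, k -> g, p -> b, s -> z / V _ V: fires at position(s) 7, 11, 15: oteevazetagubaviz
3. b -> p, d -> t, v -> f / _ #: no change
surface: oteevazetagubaviz

cell KEL=ri, GRD=pa, TOR=ri:
underlying: a-teevset-zov
1. 0 -> a / C _ C: inserts after position(s) 5, 8: ateevasetazov
2. f -> v, k -> g, p -> b, s -> z / V _ V: fires at position(s) 7: ateevazetazov
3. b -> p, d -> t, v -> f / _ #: fires at position(s) 13: ateevazetazof
surface: ateevazetazof

cell KEL=ri, GRD=vo, TOR=du:
underlying: a-teevset-gom-fiz
1. 0 -> a / C _ C: inserts after position(s) 5, 8, 11: ateevasetagomafiz
2. f -> v, k -> g, p -> b, s -> z / V _ V: fires at position(s) 7, 15: ateevazetagomaviz
3. b -> p, d -> t, v -> f / _ #: no change
surface: ateevazetagomaviz


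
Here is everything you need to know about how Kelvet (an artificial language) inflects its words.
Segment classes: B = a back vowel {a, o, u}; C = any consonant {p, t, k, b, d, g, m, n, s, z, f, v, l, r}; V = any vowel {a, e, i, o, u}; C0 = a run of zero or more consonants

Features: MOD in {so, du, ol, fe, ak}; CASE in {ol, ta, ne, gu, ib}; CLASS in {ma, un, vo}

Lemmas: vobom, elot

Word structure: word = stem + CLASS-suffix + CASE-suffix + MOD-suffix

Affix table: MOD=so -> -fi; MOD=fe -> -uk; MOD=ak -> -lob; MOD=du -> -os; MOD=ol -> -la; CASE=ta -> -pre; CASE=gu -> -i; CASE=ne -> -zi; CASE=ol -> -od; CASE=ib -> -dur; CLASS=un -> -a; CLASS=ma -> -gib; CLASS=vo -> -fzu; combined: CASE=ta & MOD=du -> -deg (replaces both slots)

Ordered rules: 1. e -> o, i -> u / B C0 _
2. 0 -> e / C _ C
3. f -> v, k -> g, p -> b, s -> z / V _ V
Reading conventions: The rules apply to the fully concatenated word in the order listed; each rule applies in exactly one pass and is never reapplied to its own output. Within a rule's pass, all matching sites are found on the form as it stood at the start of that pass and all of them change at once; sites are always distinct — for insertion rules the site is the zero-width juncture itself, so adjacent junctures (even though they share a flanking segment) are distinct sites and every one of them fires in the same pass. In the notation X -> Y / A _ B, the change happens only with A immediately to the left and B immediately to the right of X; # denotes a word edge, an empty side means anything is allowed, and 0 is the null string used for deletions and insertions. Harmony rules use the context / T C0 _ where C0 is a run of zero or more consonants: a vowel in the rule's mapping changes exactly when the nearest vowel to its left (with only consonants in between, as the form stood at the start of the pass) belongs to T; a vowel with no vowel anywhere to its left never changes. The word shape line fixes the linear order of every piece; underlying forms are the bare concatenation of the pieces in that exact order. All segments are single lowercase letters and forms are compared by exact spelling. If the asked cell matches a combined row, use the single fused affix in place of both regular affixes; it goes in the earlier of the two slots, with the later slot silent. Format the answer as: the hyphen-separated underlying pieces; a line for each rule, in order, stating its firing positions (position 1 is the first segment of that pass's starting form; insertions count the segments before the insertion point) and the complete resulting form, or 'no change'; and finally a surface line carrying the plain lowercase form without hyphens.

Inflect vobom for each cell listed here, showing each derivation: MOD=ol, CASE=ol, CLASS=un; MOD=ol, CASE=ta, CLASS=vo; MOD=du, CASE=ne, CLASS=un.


cell MOD=ol, CASE=ol, CLASS=un:
underlying: vobom-a-od-la
1. e -> o, i -> u / B C0 _: no change
2. 0 -> e / C _ C: inserts after position(s) 8: vobomaodela
3. f -> v, k -> g, p -> b, s -> z / V _ V: no change
surface: vobomaodela

cell MOD=ol, CASE=ta, CLASS=vo:
underlying: vobom-fzu-pre-la
1. e -> o, i -> u / B C0 _: fires at position(s) 11: vobomfzuprola
2. 0 -> e / C _ C: inserts after position(s) 5, 6, 9: vobomefezuperola
3. f -> v, k -> g, p -> b, s -> z / V _ V: fires at position(s) 7, 11: vobomevezuberola
surface: vobomevezuberola

cell MOD=du, CASE=ne, CLASS=un:
underlying: vobom-a-zi-os
1. e -> o, i -> u / B C0 _: fires at position(s) 8: vobomazuos
2. 0 -> e / C _ C: no change
3. f -> v, k -> g, p -> b, s -> z / V _ V: no change
surface: vobomazuos


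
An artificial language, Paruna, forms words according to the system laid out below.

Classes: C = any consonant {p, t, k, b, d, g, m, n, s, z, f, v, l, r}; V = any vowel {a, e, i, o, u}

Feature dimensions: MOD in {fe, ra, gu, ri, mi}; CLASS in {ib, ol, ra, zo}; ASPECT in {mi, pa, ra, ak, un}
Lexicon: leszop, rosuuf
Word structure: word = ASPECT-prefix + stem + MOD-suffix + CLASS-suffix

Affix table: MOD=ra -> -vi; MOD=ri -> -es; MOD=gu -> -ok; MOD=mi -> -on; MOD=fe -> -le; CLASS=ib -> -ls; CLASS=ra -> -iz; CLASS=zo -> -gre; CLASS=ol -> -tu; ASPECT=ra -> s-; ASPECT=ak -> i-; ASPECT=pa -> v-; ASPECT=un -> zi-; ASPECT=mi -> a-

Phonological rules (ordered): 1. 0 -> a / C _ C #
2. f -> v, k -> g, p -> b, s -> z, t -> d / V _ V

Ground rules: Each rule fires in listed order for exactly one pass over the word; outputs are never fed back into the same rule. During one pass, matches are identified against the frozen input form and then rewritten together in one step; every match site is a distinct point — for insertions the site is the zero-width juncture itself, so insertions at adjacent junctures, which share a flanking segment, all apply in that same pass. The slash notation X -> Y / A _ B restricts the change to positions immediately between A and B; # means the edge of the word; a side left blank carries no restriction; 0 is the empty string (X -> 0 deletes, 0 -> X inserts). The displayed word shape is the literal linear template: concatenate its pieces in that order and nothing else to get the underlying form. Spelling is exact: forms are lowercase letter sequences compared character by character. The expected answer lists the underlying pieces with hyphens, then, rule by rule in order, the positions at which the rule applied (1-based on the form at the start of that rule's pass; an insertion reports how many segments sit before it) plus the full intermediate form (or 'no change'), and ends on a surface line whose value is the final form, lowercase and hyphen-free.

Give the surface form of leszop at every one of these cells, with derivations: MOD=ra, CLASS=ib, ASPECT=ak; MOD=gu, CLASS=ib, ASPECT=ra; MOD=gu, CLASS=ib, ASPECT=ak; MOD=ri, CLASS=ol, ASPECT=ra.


cell MOD=ra, CLASS=ib, ASPECT=ak:
underlying: i-leszop-vi-ls
1. 0 -> a / C _ C #: inserts after position(s) 10: ileszopvilas
2. f -> v, k -> g, p -> b, s -> z, t -> d / V _ V: no change
surface: ileszopvilas

cell MOD=gu, CLASS=ib, ASPECT=ra:
underlying: s-leszop-ok-ls
1. 0 -> a / C _ C #: inserts after position(s) 10: sleszopoklas
2. f -> v, k -> g, p -> b, s -> z, t -> d / V _ V: fires at position(s) 7: sleszoboklas
surface: sleszoboklas

cell MOD=gu, CLASS=ib, ASPECT=ak:
underlying: i-leszop-ok-ls
1. 0 -> a / C _ C #: inserts after position(s) 10: ileszopoklas
2. f -> v, k -> g, p -> b, s -> z, t -> d / V _ V: fires at position(s) 7: ileszoboklas
surface: ileszoboklas

cell MOD=ri, CLASS=ol, ASPECT=ra:
underlying: s-leszop-es-tu
1. 0 -> a / C _ C #: no change
2. f -> v, k -> g, p -> b, s -> z, t -> d / V _ V: fires at position(s) 7: sleszobestu
surface: sleszobestu
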